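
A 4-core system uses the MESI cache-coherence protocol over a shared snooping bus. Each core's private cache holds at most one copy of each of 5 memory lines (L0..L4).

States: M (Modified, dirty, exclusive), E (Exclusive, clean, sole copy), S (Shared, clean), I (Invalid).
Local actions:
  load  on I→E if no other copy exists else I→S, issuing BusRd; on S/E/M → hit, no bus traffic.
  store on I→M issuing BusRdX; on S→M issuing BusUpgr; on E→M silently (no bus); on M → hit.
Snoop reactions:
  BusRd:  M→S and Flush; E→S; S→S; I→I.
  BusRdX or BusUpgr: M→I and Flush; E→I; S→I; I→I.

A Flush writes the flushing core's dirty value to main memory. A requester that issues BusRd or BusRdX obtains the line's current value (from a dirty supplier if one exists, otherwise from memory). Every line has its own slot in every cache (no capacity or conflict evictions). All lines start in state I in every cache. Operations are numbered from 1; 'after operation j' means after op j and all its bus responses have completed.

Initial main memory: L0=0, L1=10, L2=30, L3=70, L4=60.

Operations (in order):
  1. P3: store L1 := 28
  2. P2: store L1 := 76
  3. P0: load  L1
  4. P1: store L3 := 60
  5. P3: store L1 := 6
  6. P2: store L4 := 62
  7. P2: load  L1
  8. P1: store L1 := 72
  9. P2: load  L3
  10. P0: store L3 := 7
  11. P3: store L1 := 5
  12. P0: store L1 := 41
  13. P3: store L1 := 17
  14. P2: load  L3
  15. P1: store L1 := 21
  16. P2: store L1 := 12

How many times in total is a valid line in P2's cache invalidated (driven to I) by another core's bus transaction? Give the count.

invalidations = 3

1. P3: store L1 := 28  bus=[BusRdX]  L1: P0=I P1=I P2=I P3=M  mem[L1]=10
2. P2: store L1 := 76  bus=[BusRdX,Flush]  L1: P0=I P1=I P2=M P3=I  mem[L1]=28
3. P0: load  L1  bus=[BusRd,Flush]  L1: P0=S P1=I P2=S P3=I  mem[L1]=76
4. P1: store L3 := 60  bus=[BusRdX]  L3: P0=I P1=M P2=I P3=I  mem[L3]=70
5. P3: store L1 := 6  bus=[BusRdX]  L1: P0=I P1=I P2=I P3=M  mem[L1]=76
6. P2: store L4 := 62  bus=[BusRdX]  L4: P0=I P1=I P2=M P3=I  mem[L4]=60
7. P2: load  L1  bus=[BusRd,Flush]  L1: P0=I P1=I P2=S P3=S  mem[L1]=6
8. P1: store L1 := 72  bus=[BusRdX]  L1: P0=I P1=M P2=I P3=I  mem[L1]=6
9. P2: load  L3  bus=[BusRd,Flush]  L3: P0=I P1=S P2=S P3=I  mem[L3]=60
10. P0: store L3 := 7  bus=[BusRdX]  L3: P0=M P1=I P2=I P3=I  mem[L3]=60
11. P3: store L1 := 5  bus=[BusRdX,Flush]  L1: P0=I P1=I P2=I P3=M  mem[L1]=72
12. P0: store L1 := 41  bus=[BusRdX,Flush]  L1: P0=M P1=I P2=I P3=I  mem[L1]=5
13. P3: store L1 := 17  bus=[BusRdX,Flush]  L1: P0=I P1=I P2=I P3=M  mem[L1]=41
14. P2: load  L3  bus=[BusRd,Flush]  L3: P0=S P1=I P2=S P3=I  mem[L3]=7
15. P1: store L1 := 21  bus=[BusRdX,Flush]  L1: P0=I P1=M P2=I P3=I  mem[L1]=17
16. P2: store L1 := 12  bus=[BusRdX,Flush]  L1: P0=I P1=I P2=M P3=I  mem[L1]=21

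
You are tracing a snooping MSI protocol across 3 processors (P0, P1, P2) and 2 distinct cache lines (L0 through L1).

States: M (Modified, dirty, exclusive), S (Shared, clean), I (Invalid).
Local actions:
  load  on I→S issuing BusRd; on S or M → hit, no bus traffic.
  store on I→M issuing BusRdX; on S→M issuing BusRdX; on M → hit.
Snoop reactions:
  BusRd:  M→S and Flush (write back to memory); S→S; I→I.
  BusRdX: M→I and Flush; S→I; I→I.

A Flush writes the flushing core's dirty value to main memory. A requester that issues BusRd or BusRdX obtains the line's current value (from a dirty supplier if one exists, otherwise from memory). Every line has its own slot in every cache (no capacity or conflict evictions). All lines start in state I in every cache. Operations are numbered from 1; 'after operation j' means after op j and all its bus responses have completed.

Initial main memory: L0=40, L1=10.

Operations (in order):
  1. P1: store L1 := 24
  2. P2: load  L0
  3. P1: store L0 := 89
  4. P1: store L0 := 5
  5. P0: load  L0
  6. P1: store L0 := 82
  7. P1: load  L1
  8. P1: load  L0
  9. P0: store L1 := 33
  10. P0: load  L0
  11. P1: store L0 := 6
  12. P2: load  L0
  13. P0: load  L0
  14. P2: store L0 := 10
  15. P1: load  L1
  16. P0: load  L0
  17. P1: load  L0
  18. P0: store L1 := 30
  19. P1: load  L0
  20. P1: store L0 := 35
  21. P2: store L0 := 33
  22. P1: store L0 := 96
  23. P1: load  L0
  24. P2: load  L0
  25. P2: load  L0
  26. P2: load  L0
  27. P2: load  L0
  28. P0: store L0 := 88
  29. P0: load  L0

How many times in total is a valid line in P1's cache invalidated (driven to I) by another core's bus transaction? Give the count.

  op1 P1: store L1 := 24 → I/M/I on L1; bus BusRdX; mem=10
  op2 P2: load  L0 → I/I/S on L0; bus BusRd; mem=40
  op3 P1: store L0 := 89 → I/M/I on L0; bus BusRdX; mem=40
  op4 P1: store L0 := 5 → I/M/I on L0; bus (none); mem=40
  op5 P0: load  L0 → S/S/I on L0; bus BusRd Flush; mem=5
  op6 P1: store L0 := 82 → I/M/I on L0; bus BusRdX; mem=5
  op7 P1: load  L1 → I/M/I on L1; bus (none); mem=10
  op8 P1: load  L0 → I/M/I on L0; bus (none); mem=5
  op9 P0: store L1 := 33 → M/I/I on L1; bus BusRdX Flush; mem=24
  op10 P0: load  L0 → S/S/I on L0; bus BusRd Flush; mem=82
  op11 P1: store L0 := 6 → I/M/I on L0; bus BusRdX; mem=82
  op12 P2: load  L0 → I/S/S on L0; bus BusRd Flush; mem=6
  op13 P0: load  L0 → S/S/S on L0; bus BusRd; mem=6
  op14 P2: store L0 := 10 → I/I/M on L0; bus BusRdX; mem=6
  op15 P1: load  L1 → S/S/I on L1; bus BusRd Flush; mem=33
  op16 P0: load  L0 → S/I/S on L0; bus BusRd Flush; mem=10
  op17 P1: load  L0 → S/S/S on L0; bus BusRd; mem=10
  op18 P0: store L1 := 30 → M/I/I on L1; bus BusRdX; mem=33
  op19 P1: load  L0 → S/S/S on L0; bus (none); mem=10
  op20 P1: store L0 := 35 → I/M/I on L0; bus BusRdX; mem=10
  op21 P2: store L0 := 33 → I/I/M on L0; bus BusRdX Flush; mem=35
  op22 P1: store L0 := 96 → I/M/I on L0; bus BusRdX Flush; mem=33
  op23 P1: load  L0 → I/M/I on L0; bus (none); mem=33
  op24 P2: load  L0 → I/S/S on L0; bus BusRd Flush; mem=96
  op25 P2: load  L0 → I/S/S on L0; bus (none); mem=96
  op26 P2: load  L0 → I/S/S on L0; bus (none); mem=96
  op27 P2: load  L0 → I/S/S on L0; bus (none); mem=96
  op28 P0: store L0 := 88 → M/I/I on L0; bus BusRdX; mem=96
  op29 P0: load  L0 → M/I/I on L0; bus (none); mem=96

invalidations = 5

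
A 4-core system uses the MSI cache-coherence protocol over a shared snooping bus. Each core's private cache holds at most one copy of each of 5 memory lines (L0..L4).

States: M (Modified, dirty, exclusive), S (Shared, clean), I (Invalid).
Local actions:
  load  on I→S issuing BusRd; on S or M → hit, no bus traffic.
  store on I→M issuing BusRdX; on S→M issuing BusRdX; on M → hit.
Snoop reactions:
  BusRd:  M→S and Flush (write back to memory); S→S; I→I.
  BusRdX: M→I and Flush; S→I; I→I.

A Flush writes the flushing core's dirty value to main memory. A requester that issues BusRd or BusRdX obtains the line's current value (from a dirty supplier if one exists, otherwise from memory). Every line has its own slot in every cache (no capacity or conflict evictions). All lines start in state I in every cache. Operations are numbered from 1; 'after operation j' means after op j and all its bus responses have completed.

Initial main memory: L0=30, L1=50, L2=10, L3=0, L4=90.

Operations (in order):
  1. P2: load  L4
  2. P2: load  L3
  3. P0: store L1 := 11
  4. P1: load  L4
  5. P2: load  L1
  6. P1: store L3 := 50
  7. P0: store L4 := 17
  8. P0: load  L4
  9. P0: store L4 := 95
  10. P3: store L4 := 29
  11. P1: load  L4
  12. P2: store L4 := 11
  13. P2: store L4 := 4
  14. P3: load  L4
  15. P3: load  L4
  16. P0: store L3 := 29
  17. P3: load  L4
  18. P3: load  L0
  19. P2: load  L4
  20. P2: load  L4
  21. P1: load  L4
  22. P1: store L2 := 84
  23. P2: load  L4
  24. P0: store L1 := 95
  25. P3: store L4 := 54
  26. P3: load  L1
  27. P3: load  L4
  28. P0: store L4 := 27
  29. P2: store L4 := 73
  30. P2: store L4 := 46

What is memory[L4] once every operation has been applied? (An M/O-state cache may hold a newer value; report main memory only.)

1. P2: load  L4  bus=[BusRd]  L4: P0=I P1=I P2=S P3=I  mem[L4]=90
2. P2: load  L3  bus=[BusRd]  L3: P0=I P1=I P2=S P3=I  mem[L3]=0
3. P0: store L1 := 11  bus=[BusRdX]  L1: P0=M P1=I P2=I P3=I  mem[L1]=50
4. P1: load  L4  bus=[BusRd]  L4: P0=I P1=S P2=S P3=I  mem[L4]=90
5. P2: load  L1  bus=[BusRd,Flush]  L1: P0=S P1=I P2=S P3=I  mem[L1]=11
6. P1: store L3 := 50  bus=[BusRdX]  L3: P0=I P1=M P2=I P3=I  mem[L3]=0
7. P0: store L4 := 17  bus=[BusRdX]  L4: P0=M P1=I P2=I P3=I  mem[L4]=90
8. P0: load  L4  bus=[-]  L4: P0=M P1=I P2=I P3=I  mem[L4]=90
9. P0: store L4 := 95  bus=[-]  L4: P0=M P1=I P2=I P3=I  mem[L4]=90
10. P3: store L4 := 29  bus=[BusRdX,Flush]  L4: P0=I P1=I P2=I P3=M  mem[L4]=95
11. P1: load  L4  bus=[BusRd,Flush]  L4: P0=I P1=S P2=I P3=S  mem[L4]=29
12. P2: store L4 := 11  bus=[BusRdX]  L4: P0=I P1=I P2=M P3=I  mem[L4]=29
13. P2: store L4 := 4  bus=[-]  L4: P0=I P1=I P2=M P3=I  mem[L4]=29
14. P3: load  L4  bus=[BusRd,Flush]  L4: P0=I P1=I P2=S P3=S  mem[L4]=4
15. P3: load  L4  bus=[-]  L4: P0=I P1=I P2=S P3=S  mem[L4]=4
16. P0: store L3 := 29  bus=[BusRdX,Flush]  L3: P0=M P1=I P2=I P3=I  mem[L3]=50
17. P3: load  L4  bus=[-]  L4: P0=I P1=I P2=S P3=S  mem[L4]=4
18. P3: load  L0  bus=[BusRd]  L0: P0=I P1=I P2=I P3=S  mem[L0]=30
19. P2: load  L4  bus=[-]  L4: P0=I P1=I P2=S P3=S  mem[L4]=4
20. P2: load  L4  bus=[-]  L4: P0=I P1=I P2=S P3=S  mem[L4]=4
21. P1: load  L4  bus=[BusRd]  L4: P0=I P1=S P2=S P3=S  mem[L4]=4
22. P1: store L2 := 84  bus=[BusRdX]  L2: P0=I P1=M P2=I P3=I  mem[L2]=10
23. P2: load  L4  bus=[-]  L4: P0=I P1=S P2=S P3=S  mem[L4]=4
24. P0: store L1 := 95  bus=[BusRdX]  L1: P0=M P1=I P2=I P3=I  mem[L1]=11
25. P3: store L4 := 54  bus=[BusRdX]  L4: P0=I P1=I P2=I P3=M  mem[L4]=4
26. P3: load  L1  bus=[BusRd,Flush]  L1: P0=S P1=I P2=I P3=S  mem[L1]=95
27. P3: load  L4  bus=[-]  L4: P0=I P1=I P2=I P3=M  mem[L4]=4
28. P0: store L4 := 27  bus=[BusRdX,Flush]  L4: P0=M P1=I P2=I P3=I  mem[L4]=54
29. P2: store L4 := 73  bus=[BusRdX,Flush]  L4: P0=I P1=I P2=M P3=I  mem[L4]=27
30. P2: store L4 := 46  bus=[-]  L4: P0=I P1=I P2=M P3=I  mem[L4]=27

memory[L4] = 27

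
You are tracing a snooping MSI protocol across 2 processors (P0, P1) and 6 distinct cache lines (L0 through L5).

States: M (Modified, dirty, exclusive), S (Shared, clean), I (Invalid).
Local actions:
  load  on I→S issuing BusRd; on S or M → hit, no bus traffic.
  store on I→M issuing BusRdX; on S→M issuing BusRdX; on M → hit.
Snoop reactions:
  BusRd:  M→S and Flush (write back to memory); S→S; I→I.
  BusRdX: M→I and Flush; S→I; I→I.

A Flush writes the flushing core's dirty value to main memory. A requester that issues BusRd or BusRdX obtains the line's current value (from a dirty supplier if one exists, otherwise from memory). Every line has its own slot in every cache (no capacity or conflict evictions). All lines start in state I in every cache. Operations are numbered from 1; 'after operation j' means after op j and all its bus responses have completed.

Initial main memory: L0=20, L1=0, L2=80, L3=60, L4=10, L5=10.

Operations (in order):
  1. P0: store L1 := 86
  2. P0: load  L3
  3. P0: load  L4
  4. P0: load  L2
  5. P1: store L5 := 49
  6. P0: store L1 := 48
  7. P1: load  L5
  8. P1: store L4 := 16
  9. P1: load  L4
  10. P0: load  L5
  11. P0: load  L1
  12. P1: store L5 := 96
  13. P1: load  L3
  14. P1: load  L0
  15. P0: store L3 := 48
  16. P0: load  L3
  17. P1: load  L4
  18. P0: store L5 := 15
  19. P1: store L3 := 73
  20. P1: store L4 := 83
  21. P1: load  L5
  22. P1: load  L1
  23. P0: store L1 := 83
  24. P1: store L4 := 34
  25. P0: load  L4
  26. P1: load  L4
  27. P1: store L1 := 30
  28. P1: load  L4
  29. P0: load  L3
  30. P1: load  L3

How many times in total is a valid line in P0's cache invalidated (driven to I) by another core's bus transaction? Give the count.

  op1 P0: store L1 := 86 → M/I on L1; bus BusRdX; mem=0
  op2 P0: load  L3 → S/I on L3; bus BusRd; mem=60
  op3 P0: load  L4 → S/I on L4; bus BusRd; mem=10
  op4 P0: load  L2 → S/I on L2; bus BusRd; mem=80
  op5 P1: store L5 := 49 → I/M on L5; bus BusRdX; mem=10
  op6 P0: store L1 := 48 → M/I on L1; bus (none); mem=0
  op7 P1: load  L5 → I/M on L5; bus (none); mem=10
  op8 P1: store L4 := 16 → I/M on L4; bus BusRdX; mem=10
  op9 P1: load  L4 → I/M on L4; bus (none); mem=10
  op10 P0: load  L5 → S/S on L5; bus BusRd Flush; mem=49
  op11 P0: load  L1 → M/I on L1; bus (none); mem=0
  op12 P1: store L5 := 96 → I/M on L5; bus BusRdX; mem=49
  op13 P1: load  L3 → S/S on L3; bus BusRd; mem=60
  op14 P1: load  L0 → I/S on L0; bus BusRd; mem=20
  op15 P0: store L3 := 48 → M/I on L3; bus BusRdX; mem=60
  op16 P0: load  L3 → M/I on L3; bus (none); mem=60
  op17 P1: load  L4 → I/M on L4; bus (none); mem=10
  op18 P0: store L5 := 15 → M/I on L5; bus BusRdX Flush; mem=96
  op19 P1: store L3 := 73 → I/M on L3; bus BusRdX Flush; mem=48
  op20 P1: store L4 := 83 → I/M on L4; bus (none); mem=10
  op21 P1: load  L5 → S/S on L5; bus BusRd Flush; mem=15
  op22 P1: load  L1 → S/S on L1; bus BusRd Flush; mem=48
  op23 P0: store L1 := 83 → M/I on L1; bus BusRdX; mem=48
  op24 P1: store L4 := 34 → I/M on L4; bus (none); mem=10
  op25 P0: load  L4 → S/S on L4; bus BusRd Flush; mem=34
  op26 P1: load  L4 → S/S on L4; bus (none); mem=34
  op27 P1: store L1 := 30 → I/M on L1; bus BusRdX Flush; mem=83
  op28 P1: load  L4 → S/S on L4; bus (none); mem=34
  op29 P0: load  L3 → S/S on L3; bus BusRd Flush; mem=73
  op30 P1: load  L3 → S/S on L3; bus (none); mem=73

invalidations = 4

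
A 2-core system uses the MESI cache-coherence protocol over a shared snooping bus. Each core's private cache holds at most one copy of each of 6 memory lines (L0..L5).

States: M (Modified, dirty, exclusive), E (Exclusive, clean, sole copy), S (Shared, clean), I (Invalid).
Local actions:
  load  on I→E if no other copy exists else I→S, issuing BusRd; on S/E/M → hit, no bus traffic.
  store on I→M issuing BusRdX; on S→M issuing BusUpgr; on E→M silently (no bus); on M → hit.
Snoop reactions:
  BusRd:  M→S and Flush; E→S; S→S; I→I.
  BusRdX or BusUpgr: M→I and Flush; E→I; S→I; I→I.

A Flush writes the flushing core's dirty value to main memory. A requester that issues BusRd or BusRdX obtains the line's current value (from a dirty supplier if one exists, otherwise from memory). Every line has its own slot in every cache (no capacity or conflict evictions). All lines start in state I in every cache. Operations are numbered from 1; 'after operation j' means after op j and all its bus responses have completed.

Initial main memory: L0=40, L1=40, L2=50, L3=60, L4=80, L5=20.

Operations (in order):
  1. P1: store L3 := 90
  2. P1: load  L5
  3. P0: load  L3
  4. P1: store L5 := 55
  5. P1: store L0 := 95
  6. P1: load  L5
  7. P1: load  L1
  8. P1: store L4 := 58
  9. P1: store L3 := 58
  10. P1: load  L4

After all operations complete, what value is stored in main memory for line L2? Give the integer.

[1] P1: store L3 := 90 | P0:I, P1:M(90) | bus: BusRdX
[2] P1: load  L5 | P0:I, P1:E(20) | bus: BusRd
[3] P0: load  L3 | P0:S(90), P1:S(90) | bus: BusRd,Flush
[4] P1: store L5 := 55 | P0:I, P1:M(55) | bus: none
[5] P1: store L0 := 95 | P0:I, P1:M(95) | bus: BusRdX
[6] P1: load  L5 | P0:I, P1:M(55) | bus: none
[7] P1: load  L1 | P0:I, P1:E(40) | bus: BusRd
[8] P1: store L4 := 58 | P0:I, P1:M(58) | bus: BusRdX
[9] P1: store L3 := 58 | P0:I, P1:M(58) | bus: BusUpgr
[10] P1: load  L4 | P0:I, P1:M(58) | bus: none

memory[L2] = 50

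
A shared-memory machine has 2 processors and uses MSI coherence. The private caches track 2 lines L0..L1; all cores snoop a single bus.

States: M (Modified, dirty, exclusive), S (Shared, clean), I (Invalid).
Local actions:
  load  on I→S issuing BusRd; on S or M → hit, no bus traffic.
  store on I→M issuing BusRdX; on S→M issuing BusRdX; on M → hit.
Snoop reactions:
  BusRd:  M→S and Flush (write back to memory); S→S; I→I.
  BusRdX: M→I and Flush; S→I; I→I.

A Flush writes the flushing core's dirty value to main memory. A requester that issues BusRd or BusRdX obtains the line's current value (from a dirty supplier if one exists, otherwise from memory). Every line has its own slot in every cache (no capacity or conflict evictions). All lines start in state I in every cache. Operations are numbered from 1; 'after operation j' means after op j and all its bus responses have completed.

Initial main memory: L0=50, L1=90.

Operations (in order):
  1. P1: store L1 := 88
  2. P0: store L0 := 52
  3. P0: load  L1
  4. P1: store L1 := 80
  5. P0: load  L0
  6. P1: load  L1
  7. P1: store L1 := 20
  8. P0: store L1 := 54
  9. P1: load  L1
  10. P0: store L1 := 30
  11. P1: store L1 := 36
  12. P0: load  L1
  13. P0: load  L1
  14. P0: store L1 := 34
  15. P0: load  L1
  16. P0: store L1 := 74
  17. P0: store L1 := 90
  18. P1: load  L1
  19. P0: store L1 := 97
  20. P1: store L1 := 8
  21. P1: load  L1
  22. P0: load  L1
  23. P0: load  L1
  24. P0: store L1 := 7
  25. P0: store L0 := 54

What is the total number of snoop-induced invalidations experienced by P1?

step 1: P1: store L1 := 88  ⟶  IM  (L1)  txn=BusRdX  M[L1]=90
step 2: P0: store L0 := 52  ⟶  MI  (L0)  txn=BusRdX  M[L0]=50
step 3: P0: load  L1  ⟶  SS  (L1)  txn=BusRd+Flush  M[L1]=88
step 4: P1: store L1 := 80  ⟶  IM  (L1)  txn=BusRdX  M[L1]=88
step 5: P0: load  L0  ⟶  MI  (L0)  txn=∅  M[L0]=50
step 6: P1: load  L1  ⟶  IM  (L1)  txn=∅  M[L1]=88
step 7: P1: store L1 := 20  ⟶  IM  (L1)  txn=∅  M[L1]=88
step 8: P0: store L1 := 54  ⟶  MI  (L1)  txn=BusRdX+Flush  M[L1]=20
step 9: P1: load  L1  ⟶  SS  (L1)  txn=BusRd+Flush  M[L1]=54
step 10: P0: store L1 := 30  ⟶  MI  (L1)  txn=BusRdX  M[L1]=54
step 11: P1: store L1 := 36  ⟶  IM  (L1)  txn=BusRdX+Flush  M[L1]=30
step 12: P0: load  L1  ⟶  SS  (L1)  txn=BusRd+Flush  M[L1]=36
step 13: P0: load  L1  ⟶  SS  (L1)  txn=∅  M[L1]=36
step 14: P0: store L1 := 34  ⟶  MI  (L1)  txn=BusRdX  M[L1]=36
step 15: P0: load  L1  ⟶  MI  (L1)  txn=∅  M[L1]=36
step 16: P0: store L1 := 74  ⟶  MI  (L1)  txn=∅  M[L1]=36
step 17: P0: store L1 := 90  ⟶  MI  (L1)  txn=∅  M[L1]=36
step 18: P1: load  L1  ⟶  SS  (L1)  txn=BusRd+Flush  M[L1]=90
step 19: P0: store L1 := 97  ⟶  MI  (L1)  txn=BusRdX  M[L1]=90
step 20: P1: store L1 := 8  ⟶  IM  (L1)  txn=BusRdX+Flush  M[L1]=97
step 21: P1: load  L1  ⟶  IM  (L1)  txn=∅  M[L1]=97
step 22: P0: load  L1  ⟶  SS  (L1)  txn=BusRd+Flush  M[L1]=8
step 23: P0: load  L1  ⟶  SS  (L1)  txn=∅  M[L1]=8
step 24: P0: store L1 := 7  ⟶  MI  (L1)  txn=BusRdX  M[L1]=8
step 25: P0: store L0 := 54  ⟶  MI  (L0)  txn=∅  M[L0]=50

invalidations = 5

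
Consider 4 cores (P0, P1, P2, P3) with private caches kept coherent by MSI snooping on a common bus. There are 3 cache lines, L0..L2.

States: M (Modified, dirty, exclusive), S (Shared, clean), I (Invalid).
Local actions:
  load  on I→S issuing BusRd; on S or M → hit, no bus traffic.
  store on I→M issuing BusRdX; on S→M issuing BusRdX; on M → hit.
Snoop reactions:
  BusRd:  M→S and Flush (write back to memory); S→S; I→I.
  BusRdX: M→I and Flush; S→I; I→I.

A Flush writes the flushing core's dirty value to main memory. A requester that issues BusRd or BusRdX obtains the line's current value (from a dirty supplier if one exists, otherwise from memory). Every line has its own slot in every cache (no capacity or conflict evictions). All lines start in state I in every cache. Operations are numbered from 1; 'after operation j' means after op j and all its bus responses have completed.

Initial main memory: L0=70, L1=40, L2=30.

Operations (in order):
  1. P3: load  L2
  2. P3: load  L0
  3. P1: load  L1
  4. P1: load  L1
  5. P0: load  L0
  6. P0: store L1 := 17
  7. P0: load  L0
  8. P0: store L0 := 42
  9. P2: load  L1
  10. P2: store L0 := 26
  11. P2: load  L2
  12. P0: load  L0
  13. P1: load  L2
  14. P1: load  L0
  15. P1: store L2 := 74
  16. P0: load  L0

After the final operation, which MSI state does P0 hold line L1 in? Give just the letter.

state = S

[1] P3: load  L2 | P0:I, P1:I, P2:I, P3:S(30) | bus: BusRd
[2] P3: load  L0 | P0:I, P1:I, P2:I, P3:S(70) | bus: BusRd
[3] P1: load  L1 | P0:I, P1:S(40), P2:I, P3:I | bus: BusRd
[4] P1: load  L1 | P0:I, P1:S(40), P2:I, P3:I | bus: none
[5] P0: load  L0 | P0:S(70), P1:I, P2:I, P3:S(70) | bus: BusRd
[6] P0: store L1 := 17 | P0:M(17), P1:I, P2:I, P3:I | bus: BusRdX
[7] P0: load  L0 | P0:S(70), P1:I, P2:I, P3:S(70) | bus: none
[8] P0: store L0 := 42 | P0:M(42), P1:I, P2:I, P3:I | bus: BusRdX
[9] P2: load  L1 | P0:S(17), P1:I, P2:S(17), P3:I | bus: BusRd,Flush
[10] P2: store L0 := 26 | P0:I, P1:I, P2:M(26), P3:I | bus: BusRdX,Flush
[11] P2: load  L2 | P0:I, P1:I, P2:S(30), P3:S(30) | bus: BusRd
[12] P0: load  L0 | P0:S(26), P1:I, P2:S(26), P3:I | bus: BusRd,Flush
[13] P1: load  L2 | P0:I, P1:S(30), P2:S(30), P3:S(30) | bus: BusRd
[14] P1: load  L0 | P0:S(26), P1:S(26), P2:S(26), P3:I | bus: BusRd
[15] P1: store L2 := 74 | P0:I, P1:M(74), P2:I, P3:I | bus: BusRdX
[16] P0: load  L0 | P0:S(26), P1:S(26), P2:S(26), P3:I | bus: none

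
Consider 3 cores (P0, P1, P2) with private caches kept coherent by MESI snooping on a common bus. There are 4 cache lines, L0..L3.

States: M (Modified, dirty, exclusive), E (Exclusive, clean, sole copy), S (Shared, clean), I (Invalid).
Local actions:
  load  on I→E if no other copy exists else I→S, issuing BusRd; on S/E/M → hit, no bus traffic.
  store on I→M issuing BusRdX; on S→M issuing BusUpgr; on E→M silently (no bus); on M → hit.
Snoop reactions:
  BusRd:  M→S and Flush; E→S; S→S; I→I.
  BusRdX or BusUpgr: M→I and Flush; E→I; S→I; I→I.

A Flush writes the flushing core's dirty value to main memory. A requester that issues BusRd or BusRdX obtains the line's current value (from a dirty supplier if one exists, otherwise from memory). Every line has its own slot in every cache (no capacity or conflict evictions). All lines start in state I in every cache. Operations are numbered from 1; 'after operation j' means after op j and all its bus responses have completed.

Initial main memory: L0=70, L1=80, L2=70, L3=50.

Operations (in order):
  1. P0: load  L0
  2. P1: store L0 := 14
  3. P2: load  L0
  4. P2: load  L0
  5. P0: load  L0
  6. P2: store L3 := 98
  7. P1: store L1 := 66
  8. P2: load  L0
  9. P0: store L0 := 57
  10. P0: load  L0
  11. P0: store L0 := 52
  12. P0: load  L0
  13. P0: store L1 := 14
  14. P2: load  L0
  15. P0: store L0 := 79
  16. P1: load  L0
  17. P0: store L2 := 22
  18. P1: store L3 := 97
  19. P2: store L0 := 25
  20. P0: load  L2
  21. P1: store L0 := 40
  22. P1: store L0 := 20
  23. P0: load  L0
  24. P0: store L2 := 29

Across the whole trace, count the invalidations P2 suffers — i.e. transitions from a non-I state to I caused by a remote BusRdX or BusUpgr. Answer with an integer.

invalidations = 4

step 1: P0: load  L0  ⟶  EII  (L0)  txn=BusRd  M[L0]=70
step 2: P1: store L0 := 14  ⟶  IMI  (L0)  txn=BusRdX  M[L0]=70
step 3: P2: load  L0  ⟶  ISS  (L0)  txn=BusRd+Flush  M[L0]=14
step 4: P2: load  L0  ⟶  ISS  (L0)  txn=∅  M[L0]=14
step 5: P0: load  L0  ⟶  SSS  (L0)  txn=BusRd  M[L0]=14
step 6: P2: store L3 := 98  ⟶  IIM  (L3)  txn=BusRdX  M[L3]=50
step 7: P1: store L1 := 66  ⟶  IMI  (L1)  txn=BusRdX  M[L1]=80
step 8: P2: load  L0  ⟶  SSS  (L0)  txn=∅  M[L0]=14
step 9: P0: store L0 := 57  ⟶  MII  (L0)  txn=BusUpgr  M[L0]=14
step 10: P0: load  L0  ⟶  MII  (L0)  txn=∅  M[L0]=14
step 11: P0: store L0 := 52  ⟶  MII  (L0)  txn=∅  M[L0]=14
step 12: P0: load  L0  ⟶  MII  (L0)  txn=∅  M[L0]=14
step 13: P0: store L1 := 14  ⟶  MII  (L1)  txn=BusRdX+Flush  M[L1]=66
step 14: P2: load  L0  ⟶  SIS  (L0)  txn=BusRd+Flush  M[L0]=52
step 15: P0: store L0 := 79  ⟶  MII  (L0)  txn=BusUpgr  M[L0]=52
step 16: P1: load  L0  ⟶  SSI  (L0)  txn=BusRd+Flush  M[L0]=79
step 17: P0: store L2 := 22  ⟶  MII  (L2)  txn=BusRdX  M[L2]=70
step 18: P1: store L3 := 97  ⟶  IMI  (L3)  txn=BusRdX+Flush  M[L3]=98
step 19: P2: store L0 := 25  ⟶  IIM  (L0)  txn=BusRdX  M[L0]=79
step 20: P0: load  L2  ⟶  MII  (L2)  txn=∅  M[L2]=70
step 21: P1: store L0 := 40  ⟶  IMI  (L0)  txn=BusRdX+Flush  M[L0]=25
step 22: P1: store L0 := 20  ⟶  IMI  (L0)  txn=∅  M[L0]=25
step 23: P0: load  L0  ⟶  SSI  (L0)  txn=BusRd+Flush  M[L0]=20
step 24: P0: store L2 := 29  ⟶  MII  (L2)  txn=∅  M[L2]=70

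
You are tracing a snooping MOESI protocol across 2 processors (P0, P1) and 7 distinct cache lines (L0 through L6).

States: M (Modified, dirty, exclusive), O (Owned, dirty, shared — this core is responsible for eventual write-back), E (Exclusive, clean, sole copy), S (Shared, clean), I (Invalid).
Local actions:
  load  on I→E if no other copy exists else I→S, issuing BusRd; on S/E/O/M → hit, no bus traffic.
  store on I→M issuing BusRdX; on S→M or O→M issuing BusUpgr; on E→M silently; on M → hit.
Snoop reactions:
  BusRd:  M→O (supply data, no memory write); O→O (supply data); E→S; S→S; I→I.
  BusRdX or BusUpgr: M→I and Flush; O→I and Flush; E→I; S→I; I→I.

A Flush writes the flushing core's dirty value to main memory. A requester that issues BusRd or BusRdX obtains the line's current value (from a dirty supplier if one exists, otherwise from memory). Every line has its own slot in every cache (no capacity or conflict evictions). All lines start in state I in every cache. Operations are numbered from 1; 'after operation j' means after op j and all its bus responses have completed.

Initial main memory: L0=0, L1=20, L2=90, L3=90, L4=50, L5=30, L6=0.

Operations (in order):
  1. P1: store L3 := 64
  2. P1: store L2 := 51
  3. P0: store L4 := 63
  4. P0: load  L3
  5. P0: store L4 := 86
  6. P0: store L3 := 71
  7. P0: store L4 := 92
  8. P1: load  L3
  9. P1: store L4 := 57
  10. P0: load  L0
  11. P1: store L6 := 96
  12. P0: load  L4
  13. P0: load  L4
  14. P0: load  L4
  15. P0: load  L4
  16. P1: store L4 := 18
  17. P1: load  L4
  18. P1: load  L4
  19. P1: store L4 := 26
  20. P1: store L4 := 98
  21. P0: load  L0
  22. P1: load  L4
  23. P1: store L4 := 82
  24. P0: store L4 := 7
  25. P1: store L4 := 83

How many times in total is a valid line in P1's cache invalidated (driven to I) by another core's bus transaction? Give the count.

1. P1: store L3 := 64  bus=[BusRdX]  L3: P0=I P1=M  mem[L3]=90
2. P1: store L2 := 51  bus=[BusRdX]  L2: P0=I P1=M  mem[L2]=90
3. P0: store L4 := 63  bus=[BusRdX]  L4: P0=M P1=I  mem[L4]=50
4. P0: load  L3  bus=[BusRd]  L3: P0=S P1=O  mem[L3]=90
5. P0: store L4 := 86  bus=[-]  L4: P0=M P1=I  mem[L4]=50
6. P0: store L3 := 71  bus=[BusUpgr,Flush]  L3: P0=M P1=I  mem[L3]=64
7. P0: store L4 := 92  bus=[-]  L4: P0=M P1=I  mem[L4]=50
8. P1: load  L3  bus=[BusRd]  L3: P0=O P1=S  mem[L3]=64
9. P1: store L4 := 57  bus=[BusRdX,Flush]  L4: P0=I P1=M  mem[L4]=92
10. P0: load  L0  bus=[BusRd]  L0: P0=E P1=I  mem[L0]=0
11. P1: store L6 := 96  bus=[BusRdX]  L6: P0=I P1=M  mem[L6]=0
12. P0: load  L4  bus=[BusRd]  L4: P0=S P1=O  mem[L4]=92
13. P0: load  L4  bus=[-]  L4: P0=S P1=O  mem[L4]=92
14. P0: load  L4  bus=[-]  L4: P0=S P1=O  mem[L4]=92
15. P0: load  L4  bus=[-]  L4: P0=S P1=O  mem[L4]=92
16. P1: store L4 := 18  bus=[BusUpgr]  L4: P0=I P1=M  mem[L4]=92
17. P1: load  L4  bus=[-]  L4: P0=I P1=M  mem[L4]=92
18. P1: load  L4  bus=[-]  L4: P0=I P1=M  mem[L4]=92
19. P1: store L4 := 26  bus=[-]  L4: P0=I P1=M  mem[L4]=92
20. P1: store L4 := 98  bus=[-]  L4: P0=I P1=M  mem[L4]=92
21. P0: load  L0  bus=[-]  L0: P0=E P1=I  mem[L0]=0
22. P1: load  L4  bus=[-]  L4: P0=I P1=M  mem[L4]=92
23. P1: store L4 := 82  bus=[-]  L4: P0=I P1=M  mem[L4]=92
24. P0: store L4 := 7  bus=[BusRdX,Flush]  L4: P0=M P1=I  mem[L4]=82
25. P1: store L4 := 83  bus=[BusRdX,Flush]  L4: P0=I P1=M  mem[L4]=7

invalidations = 2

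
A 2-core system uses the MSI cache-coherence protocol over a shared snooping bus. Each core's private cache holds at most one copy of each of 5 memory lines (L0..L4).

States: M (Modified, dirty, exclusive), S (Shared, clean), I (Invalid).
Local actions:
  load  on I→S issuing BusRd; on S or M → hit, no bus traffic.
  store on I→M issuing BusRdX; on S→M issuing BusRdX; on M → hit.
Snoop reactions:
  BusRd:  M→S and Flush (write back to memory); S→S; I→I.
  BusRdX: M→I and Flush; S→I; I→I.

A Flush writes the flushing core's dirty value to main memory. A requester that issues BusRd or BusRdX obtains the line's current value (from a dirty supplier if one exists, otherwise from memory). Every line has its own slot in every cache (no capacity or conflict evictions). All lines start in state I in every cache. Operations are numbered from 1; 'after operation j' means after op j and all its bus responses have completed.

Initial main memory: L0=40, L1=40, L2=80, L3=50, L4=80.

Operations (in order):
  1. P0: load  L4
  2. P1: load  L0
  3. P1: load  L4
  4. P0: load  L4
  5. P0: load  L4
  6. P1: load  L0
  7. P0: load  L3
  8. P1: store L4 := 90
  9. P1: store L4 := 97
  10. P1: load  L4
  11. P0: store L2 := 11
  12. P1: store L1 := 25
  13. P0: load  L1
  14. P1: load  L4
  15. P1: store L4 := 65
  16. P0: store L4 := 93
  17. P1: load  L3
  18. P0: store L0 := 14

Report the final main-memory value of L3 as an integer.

memory[L3] = 50

[1] P0: load  L4 | P0:S(80), P1:I | bus: BusRd
[2] P1: load  L0 | P0:I, P1:S(40) | bus: BusRd
[3] P1: load  L4 | P0:S(80), P1:S(80) | bus: BusRd
[4] P0: load  L4 | P0:S(80), P1:S(80) | bus: none
[5] P0: load  L4 | P0:S(80), P1:S(80) | bus: none
[6] P1: load  L0 | P0:I, P1:S(40) | bus: none
[7] P0: load  L3 | P0:S(50), P1:I | bus: BusRd
[8] P1: store L4 := 90 | P0:I, P1:M(90) | bus: BusRdX
[9] P1: store L4 := 97 | P0:I, P1:M(97) | bus: none
[10] P1: load  L4 | P0:I, P1:M(97) | bus: none
[11] P0: store L2 := 11 | P0:M(11), P1:I | bus: BusRdX
[12] P1: store L1 := 25 | P0:I, P1:M(25) | bus: BusRdX
[13] P0: load  L1 | P0:S(25), P1:S(25) | bus: BusRd,Flush
[14] P1: load  L4 | P0:I, P1:M(97) | bus: none
[15] P1: store L4 := 65 | P0:I, P1:M(65) | bus: none
[16] P0: store L4 := 93 | P0:M(93), P1:I | bus: BusRdX,Flush
[17] P1: load  L3 | P0:S(50), P1:S(50) | bus: BusRd
[18] P0: store L0 := 14 | P0:M(14), P1:I | bus: BusRdX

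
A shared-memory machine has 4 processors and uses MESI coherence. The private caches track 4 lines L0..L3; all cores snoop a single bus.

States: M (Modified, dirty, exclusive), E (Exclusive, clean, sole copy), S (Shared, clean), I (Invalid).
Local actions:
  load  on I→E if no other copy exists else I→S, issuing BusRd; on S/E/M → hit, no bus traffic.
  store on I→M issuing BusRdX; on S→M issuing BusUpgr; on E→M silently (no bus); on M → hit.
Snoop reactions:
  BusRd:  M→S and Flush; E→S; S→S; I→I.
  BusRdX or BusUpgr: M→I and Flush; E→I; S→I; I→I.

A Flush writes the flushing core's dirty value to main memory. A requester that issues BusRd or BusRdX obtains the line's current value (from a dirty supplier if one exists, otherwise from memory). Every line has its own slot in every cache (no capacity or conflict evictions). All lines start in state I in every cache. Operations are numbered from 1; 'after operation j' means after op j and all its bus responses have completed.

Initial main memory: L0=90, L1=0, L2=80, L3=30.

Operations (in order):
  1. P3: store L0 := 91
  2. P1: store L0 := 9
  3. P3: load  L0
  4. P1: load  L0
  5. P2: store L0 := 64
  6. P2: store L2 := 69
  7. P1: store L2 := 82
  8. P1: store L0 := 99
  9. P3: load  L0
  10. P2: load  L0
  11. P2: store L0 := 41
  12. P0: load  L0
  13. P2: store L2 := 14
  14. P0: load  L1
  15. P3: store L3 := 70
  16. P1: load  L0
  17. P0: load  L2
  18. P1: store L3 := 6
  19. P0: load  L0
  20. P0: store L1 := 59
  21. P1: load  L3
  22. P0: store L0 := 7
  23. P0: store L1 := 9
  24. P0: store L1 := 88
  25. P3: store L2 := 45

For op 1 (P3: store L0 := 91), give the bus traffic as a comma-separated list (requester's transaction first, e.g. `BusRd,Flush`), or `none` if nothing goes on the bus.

bus = BusRdX

1. P3: store L0 := 91  bus=[BusRdX]  L0: P0=I P1=I P2=I P3=M  mem[L0]=90
2. P1: store L0 := 9  bus=[BusRdX,Flush]  L0: P0=I P1=M P2=I P3=I  mem[L0]=91
3. P3: load  L0  bus=[BusRd,Flush]  L0: P0=I P1=S P2=I P3=S  mem[L0]=9
4. P1: load  L0  bus=[-]  L0: P0=I P1=S P2=I P3=S  mem[L0]=9
5. P2: store L0 := 64  bus=[BusRdX]  L0: P0=I P1=I P2=M P3=I  mem[L0]=9
6. P2: store L2 := 69  bus=[BusRdX]  L2: P0=I P1=I P2=M P3=I  mem[L2]=80
7. P1: store L2 := 82  bus=[BusRdX,Flush]  L2: P0=I P1=M P2=I P3=I  mem[L2]=69
8. P1: store L0 := 99  bus=[BusRdX,Flush]  L0: P0=I P1=M P2=I P3=I  mem[L0]=64
9. P3: load  L0  bus=[BusRd,Flush]  L0: P0=I P1=S P2=I P3=S  mem[L0]=99
10. P2: load  L0  bus=[BusRd]  L0: P0=I P1=S P2=S P3=S  mem[L0]=99
11. P2: store L0 := 41  bus=[BusUpgr]  L0: P0=I P1=I P2=M P3=I  mem[L0]=99
12. P0: load  L0  bus=[BusRd,Flush]  L0: P0=S P1=I P2=S P3=I  mem[L0]=41
13. P2: store L2 := 14  bus=[BusRdX,Flush]  L2: P0=I P1=I P2=M P3=I  mem[L2]=82
14. P0: load  L1  bus=[BusRd]  L1: P0=E P1=I P2=I P3=I  mem[L1]=0
15. P3: store L3 := 70  bus=[BusRdX]  L3: P0=I P1=I P2=I P3=M  mem[L3]=30
16. P1: load  L0  bus=[BusRd]  L0: P0=S P1=S P2=S P3=I  mem[L0]=41
17. P0: load  L2  bus=[BusRd,Flush]  L2: P0=S P1=I P2=S P3=I  mem[L2]=14
18. P1: store L3 := 6  bus=[BusRdX,Flush]  L3: P0=I P1=M P2=I P3=I  mem[L3]=70
19. P0: load  L0  bus=[-]  L0: P0=S P1=S P2=S P3=I  mem[L0]=41
20. P0: store L1 := 59  bus=[-]  L1: P0=M P1=I P2=I P3=I  mem[L1]=0
21. P1: load  L3  bus=[-]  L3: P0=I P1=M P2=I P3=I  mem[L3]=70
22. P0: store L0 := 7  bus=[BusUpgr]  L0: P0=M P1=I P2=I P3=I  mem[L0]=41
23. P0: store L1 := 9  bus=[-]  L1: P0=M P1=I P2=I P3=I  mem[L1]=0
24. P0: store L1 := 88  bus=[-]  L1: P0=M P1=I P2=I P3=I  mem[L1]=0
25. P3: store L2 := 45  bus=[BusRdX]  L2: P0=I P1=I P2=I P3=M  mem[L2]=14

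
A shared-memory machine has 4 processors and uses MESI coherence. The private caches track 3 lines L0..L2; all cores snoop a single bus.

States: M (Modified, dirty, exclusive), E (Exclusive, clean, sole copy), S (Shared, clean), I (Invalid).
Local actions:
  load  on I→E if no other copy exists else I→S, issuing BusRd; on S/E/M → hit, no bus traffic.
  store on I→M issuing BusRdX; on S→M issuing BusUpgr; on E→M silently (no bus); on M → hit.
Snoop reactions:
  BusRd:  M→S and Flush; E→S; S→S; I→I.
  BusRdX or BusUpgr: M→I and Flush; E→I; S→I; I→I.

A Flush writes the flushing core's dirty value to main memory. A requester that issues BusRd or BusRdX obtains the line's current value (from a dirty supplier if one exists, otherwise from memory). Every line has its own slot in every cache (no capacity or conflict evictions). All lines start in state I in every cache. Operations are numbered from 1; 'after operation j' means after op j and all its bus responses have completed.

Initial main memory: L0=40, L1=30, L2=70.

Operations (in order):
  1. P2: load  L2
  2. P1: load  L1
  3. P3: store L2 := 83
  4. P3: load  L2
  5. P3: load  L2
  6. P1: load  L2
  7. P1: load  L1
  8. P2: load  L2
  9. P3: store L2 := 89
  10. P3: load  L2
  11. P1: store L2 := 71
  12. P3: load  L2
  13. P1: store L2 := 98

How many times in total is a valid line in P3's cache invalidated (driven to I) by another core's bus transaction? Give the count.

invalidations = 2

step 1: P2: load  L2  ⟶  IIEI  (L2)  txn=BusRd  M[L2]=70
step 2: P1: load  L1  ⟶  IEII  (L1)  txn=BusRd  M[L1]=30
step 3: P3: store L2 := 83  ⟶  IIIM  (L2)  txn=BusRdX  M[L2]=70
step 4: P3: load  L2  ⟶  IIIM  (L2)  txn=∅  M[L2]=70
step 5: P3: load  L2  ⟶  IIIM  (L2)  txn=∅  M[L2]=70
step 6: P1: load  L2  ⟶  ISIS  (L2)  txn=BusRd+Flush  M[L2]=83
step 7: P1: load  L1  ⟶  IEII  (L1)  txn=∅  M[L1]=30
step 8: P2: load  L2  ⟶  ISSS  (L2)  txn=BusRd  M[L2]=83
step 9: P3: store L2 := 89  ⟶  IIIM  (L2)  txn=BusUpgr  M[L2]=83
step 10: P3: load  L2  ⟶  IIIM  (L2)  txn=∅  M[L2]=83
step 11: P1: store L2 := 71  ⟶  IMII  (L2)  txn=BusRdX+Flush  M[L2]=89
step 12: P3: load  L2  ⟶  ISIS  (L2)  txn=BusRd+Flush  M[L2]=71
step 13: P1: store L2 := 98  ⟶  IMII  (L2)  txn=BusUpgr  M[L2]=71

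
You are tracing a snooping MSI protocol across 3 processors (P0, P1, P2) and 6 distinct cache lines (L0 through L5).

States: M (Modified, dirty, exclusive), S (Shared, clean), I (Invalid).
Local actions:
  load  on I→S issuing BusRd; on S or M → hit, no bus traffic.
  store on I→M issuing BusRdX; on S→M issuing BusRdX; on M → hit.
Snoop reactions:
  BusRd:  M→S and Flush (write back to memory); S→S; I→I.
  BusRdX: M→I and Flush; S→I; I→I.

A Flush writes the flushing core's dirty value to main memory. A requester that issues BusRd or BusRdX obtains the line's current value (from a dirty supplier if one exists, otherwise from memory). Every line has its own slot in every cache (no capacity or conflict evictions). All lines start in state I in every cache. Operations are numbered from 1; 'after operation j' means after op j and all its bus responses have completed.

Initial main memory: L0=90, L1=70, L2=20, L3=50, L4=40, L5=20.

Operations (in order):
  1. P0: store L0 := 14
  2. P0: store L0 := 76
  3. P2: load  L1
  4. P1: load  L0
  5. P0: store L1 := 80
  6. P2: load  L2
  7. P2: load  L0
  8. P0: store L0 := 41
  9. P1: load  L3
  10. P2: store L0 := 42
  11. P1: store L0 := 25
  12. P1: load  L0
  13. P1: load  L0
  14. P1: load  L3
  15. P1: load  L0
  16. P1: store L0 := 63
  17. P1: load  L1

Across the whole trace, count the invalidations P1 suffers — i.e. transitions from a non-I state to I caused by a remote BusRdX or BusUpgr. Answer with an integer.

invalidations = 1

[1] P0: store L0 := 14 | P0:M(14), P1:I, P2:I | bus: BusRdX
[2] P0: store L0 := 76 | P0:M(76), P1:I, P2:I | bus: none
[3] P2: load  L1 | P0:I, P1:I, P2:S(70) | bus: BusRd
[4] P1: load  L0 | P0:S(76), P1:S(76), P2:I | bus: BusRd,Flush
[5] P0: store L1 := 80 | P0:M(80), P1:I, P2:I | bus: BusRdX
[6] P2: load  L2 | P0:I, P1:I, P2:S(20) | bus: BusRd
[7] P2: load  L0 | P0:S(76), P1:S(76), P2:S(76) | bus: BusRd
[8] P0: store L0 := 41 | P0:M(41), P1:I, P2:I | bus: BusRdX
[9] P1: load  L3 | P0:I, P1:S(50), P2:I | bus: BusRd
[10] P2: store L0 := 42 | P0:I, P1:I, P2:M(42) | bus: BusRdX,Flush
[11] P1: store L0 := 25 | P0:I, P1:M(25), P2:I | bus: BusRdX,Flush
[12] P1: load  L0 | P0:I, P1:M(25), P2:I | bus: none
[13] P1: load  L0 | P0:I, P1:M(25), P2:I | bus: none
[14] P1: load  L3 | P0:I, P1:S(50), P2:I | bus: none
[15] P1: load  L0 | P0:I, P1:M(25), P2:I | bus: none
[16] P1: store L0 := 63 | P0:I, P1:M(63), P2:I | bus: none
[17] P1: load  L1 | P0:S(80), P1:S(80), P2:I | bus: BusRd,Flush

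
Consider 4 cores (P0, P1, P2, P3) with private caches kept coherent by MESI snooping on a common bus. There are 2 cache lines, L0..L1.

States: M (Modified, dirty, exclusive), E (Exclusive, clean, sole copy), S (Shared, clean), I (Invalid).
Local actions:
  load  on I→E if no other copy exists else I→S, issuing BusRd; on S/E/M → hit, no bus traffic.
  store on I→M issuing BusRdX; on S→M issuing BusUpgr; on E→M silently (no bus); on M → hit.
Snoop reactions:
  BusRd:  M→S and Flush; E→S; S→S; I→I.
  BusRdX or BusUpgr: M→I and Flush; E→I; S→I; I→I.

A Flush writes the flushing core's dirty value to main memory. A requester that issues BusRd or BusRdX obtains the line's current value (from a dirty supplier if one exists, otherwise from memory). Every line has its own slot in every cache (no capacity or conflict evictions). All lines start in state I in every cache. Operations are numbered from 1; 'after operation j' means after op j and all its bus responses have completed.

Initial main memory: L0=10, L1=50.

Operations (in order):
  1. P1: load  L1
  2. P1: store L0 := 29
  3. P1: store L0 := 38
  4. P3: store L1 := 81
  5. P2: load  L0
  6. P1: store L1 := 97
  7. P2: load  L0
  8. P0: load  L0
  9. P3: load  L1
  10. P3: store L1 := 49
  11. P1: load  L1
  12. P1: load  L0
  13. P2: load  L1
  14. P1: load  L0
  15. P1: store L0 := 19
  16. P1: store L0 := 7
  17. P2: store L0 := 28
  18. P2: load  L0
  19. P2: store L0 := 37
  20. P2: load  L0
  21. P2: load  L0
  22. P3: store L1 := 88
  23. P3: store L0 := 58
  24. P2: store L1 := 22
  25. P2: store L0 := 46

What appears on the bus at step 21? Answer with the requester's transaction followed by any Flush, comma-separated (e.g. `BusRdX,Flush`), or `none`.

bus = none

  op1 P1: load  L1 → I/E/I/I on L1; bus BusRd; mem=50
  op2 P1: store L0 := 29 → I/M/I/I on L0; bus BusRdX; mem=10
  op3 P1: store L0 := 38 → I/M/I/I on L0; bus (none); mem=10
  op4 P3: store L1 := 81 → I/I/I/M on L1; bus BusRdX; mem=50
  op5 P2: load  L0 → I/S/S/I on L0; bus BusRd Flush; mem=38
  op6 P1: store L1 := 97 → I/M/I/I on L1; bus BusRdX Flush; mem=81
  op7 P2: load  L0 → I/S/S/I on L0; bus (none); mem=38
  op8 P0: load  L0 → S/S/S/I on L0; bus BusRd; mem=38
  op9 P3: load  L1 → I/S/I/S on L1; bus BusRd Flush; mem=97
  op10 P3: store L1 := 49 → I/I/I/M on L1; bus BusUpgr; mem=97
  op11 P1: load  L1 → I/S/I/S on L1; bus BusRd Flush; mem=49
  op12 P1: load  L0 → S/S/S/I on L0; bus (none); mem=38
  op13 P2: load  L1 → I/S/S/S on L1; bus BusRd; mem=49
  op14 P1: load  L0 → S/S/S/I on L0; bus (none); mem=38
  op15 P1: store L0 := 19 → I/M/I/I on L0; bus BusUpgr; mem=38
  op16 P1: store L0 := 7 → I/M/I/I on L0; bus (none); mem=38
  op17 P2: store L0 := 28 → I/I/M/I on L0; bus BusRdX Flush; mem=7
  op18 P2: load  L0 → I/I/M/I on L0; bus (none); mem=7
  op19 P2: store L0 := 37 → I/I/M/I on L0; bus (none); mem=7
  op20 P2: load  L0 → I/I/M/I on L0; bus (none); mem=7
  op21 P2: load  L0 → I/I/M/I on L0; bus (none); mem=7
  op22 P3: store L1 := 88 → I/I/I/M on L1; bus BusUpgr; mem=49
  op23 P3: store L0 := 58 → I/I/I/M on L0; bus BusRdX Flush; mem=37
  op24 P2: store L1 := 22 → I/I/M/I on L1; bus BusRdX Flush; mem=88
  op25 P2: store L0 := 46 → I/I/M/I on L0; bus BusRdX Flush; mem=58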